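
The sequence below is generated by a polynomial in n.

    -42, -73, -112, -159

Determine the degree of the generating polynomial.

-31, -39, -47
-8, -8
The second differences are constant, so the polynomial has degree 2.

2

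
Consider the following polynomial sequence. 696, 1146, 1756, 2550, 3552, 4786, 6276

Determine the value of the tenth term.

Δ: 450 , 610 , 794 , 1002 , 1234 , 1490
Δ²: 160 , 184 , 208 , 232 , 256
Δ³: 24 , 24 , 24 , 24
Constant third difference = 24, so extend:
256 + 24 = 280;  1490 + 280 = 1770;  6276 + 1770 = 8046
280 + 24 = 304;  1770 + 304 = 2074;  8046 + 2074 = 10120
304 + 24 = 328;  2074 + 328 = 2402;  10120 + 2402 = 12522

12522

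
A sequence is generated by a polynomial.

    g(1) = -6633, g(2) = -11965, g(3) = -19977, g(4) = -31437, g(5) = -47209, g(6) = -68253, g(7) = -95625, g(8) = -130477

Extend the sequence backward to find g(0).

-3309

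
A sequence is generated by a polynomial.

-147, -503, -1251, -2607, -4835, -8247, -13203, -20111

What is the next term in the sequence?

Δ: -356, -748, -1356, -2228, -3412, -4956, -6908
Δ²: -392, -608, -872, -1184, -1544, -1952
Δ³: -216, -264, -312, -360, -408
Δ⁴: -48, -48, -48, -48
Constant fourth difference = -48, so extend:
-408 − 48 = -456;  -1952 − 456 = -2408;  -6908 − 2408 = -9316;  -20111 − 9316 = -29427

-29427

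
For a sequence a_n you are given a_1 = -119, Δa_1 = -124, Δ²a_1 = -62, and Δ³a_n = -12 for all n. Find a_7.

-2033

Build the table forward from the leading diagonal:
D3: -12  -12  -12  -12  -12  -12  -12
D2: -62  -74  -86  -98  -110  -122  -134
D1: -124  -186  -260  -346  -444  -554  -676
a: -119  -243  -429  -689  -1035  -1479  -2033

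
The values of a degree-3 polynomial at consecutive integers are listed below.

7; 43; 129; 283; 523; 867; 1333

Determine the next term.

D1: 36 , 86 , 154 , 240 , 344 , 466
D2: 50 , 68 , 86 , 104 , 122
D3: 18 , 18 , 18 , 18
Constant third difference = 18, so extend:
122 + 18 = 140;  466 + 140 = 606;  1333 + 606 = 1939

1939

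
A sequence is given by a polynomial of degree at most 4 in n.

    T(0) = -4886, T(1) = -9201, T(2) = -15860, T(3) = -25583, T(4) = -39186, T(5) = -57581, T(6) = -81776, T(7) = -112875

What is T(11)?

-331751

Δ: -4315, -6659, -9723, -13603, -18395, -24195, -31099
Δ²: -2344, -3064, -3880, -4792, -5800, -6904
Δ³: -720, -816, -912, -1008, -1104
Δ⁴: -96, -96, -96, -96
Fourth differences constant at -96.
-1104 − 96 = -1200;  -6904 − 1200 = -8104;  -31099 − 8104 = -39203;  -112875 − 39203 = -152078
-1200 − 96 = -1296;  -8104 − 1296 = -9400;  -39203 − 9400 = -48603;  -152078 − 48603 = -200681
-1296 − 96 = -1392;  -9400 − 1392 = -10792;  -48603 − 10792 = -59395;  -200681 − 59395 = -260076
-1392 − 96 = -1488;  -10792 − 1488 = -12280;  -59395 − 12280 = -71675;  -260076 − 71675 = -331751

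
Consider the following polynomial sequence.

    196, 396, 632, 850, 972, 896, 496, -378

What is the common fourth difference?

Δ: 200, 236, 218, 122, -76, -400, -874
Δ²: 36, -18, -96, -198, -324, -474
Δ³: -54, -78, -102, -126, -150
Δ⁴: -24, -24, -24, -24

-24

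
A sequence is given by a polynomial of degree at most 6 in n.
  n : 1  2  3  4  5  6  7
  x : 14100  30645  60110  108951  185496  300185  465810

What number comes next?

First differences: 16545, 29465, 48841, 76545, 114689, 165625
Second differences: 12920, 19376, 27704, 38144, 50936
Third differences: 6456, 8328, 10440, 12792
Fourth differences: 1872, 2112, 2352
Fifth differences: 240, 240
Constant fifth difference = 240, so extend:
2352 + 240 = 2592;  12792 + 2592 = 15384;  50936 + 15384 = 66320;  165625 + 66320 = 231945;  465810 + 231945 = 697755

697755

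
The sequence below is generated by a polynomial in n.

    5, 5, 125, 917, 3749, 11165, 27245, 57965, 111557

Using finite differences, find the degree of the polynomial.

5

First differences: 0, 120, 792, 2832, 7416, 16080, 30720, 53592
Second differences: 120, 672, 2040, 4584, 8664, 14640, 22872
Third differences: 552, 1368, 2544, 4080, 5976, 8232
Fourth differences: 816, 1176, 1536, 1896, 2256
Fifth differences: 360, 360, 360, 360
The fifth differences are constant, so the polynomial has degree 5.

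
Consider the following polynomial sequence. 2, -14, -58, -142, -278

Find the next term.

Δ: -16, -44, -84, -136
Δ²: -28, -40, -52
Δ³: -12, -12
Third differences constant at -12.
-52 − 12 = -64;  -136 − 64 = -200;  -278 − 200 = -478

-478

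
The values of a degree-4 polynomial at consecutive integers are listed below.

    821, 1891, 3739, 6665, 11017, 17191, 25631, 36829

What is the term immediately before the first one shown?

Δ: 1070  1848  2926  4352  6174  8440  11198
Δ²: 778  1078  1426  1822  2266  2758
Δ³: 300  348  396  444  492
Δ⁴: 48  48  48  48
The fourth differences are constant at 48.
Work back: 300 − 48 = 252;  778 − 252 = 526;  1070 − 526 = 544;  821 − 544 = 277

277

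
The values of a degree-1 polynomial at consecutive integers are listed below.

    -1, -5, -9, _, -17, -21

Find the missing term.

-13

Using the first 3 terms:
Δ: -4, -4
Constant first difference = -4.
Extend forward: -9 − 4 = -13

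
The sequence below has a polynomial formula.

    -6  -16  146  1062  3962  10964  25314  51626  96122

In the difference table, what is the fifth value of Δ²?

Δ: -10, 162, 916, 2900, 7002, 14350, 26312, 44496
Δ²: 172, 754, 1984, 4102, 7348, 11962, 18184
Δ³: 582, 1230, 2118, 3246, 4614, 6222
Δ⁴: 648, 888, 1128, 1368, 1608
Δ⁵: 240, 240, 240, 240

7348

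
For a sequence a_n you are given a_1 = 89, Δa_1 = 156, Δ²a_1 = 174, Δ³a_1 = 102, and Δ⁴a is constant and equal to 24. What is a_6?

Build the table forward from the leading diagonal:
D4: 24, 24, 24, 24, 24, 24
D3: 102, 126, 150, 174, 198, 222
D2: 174, 276, 402, 552, 726, 924
D1: 156, 330, 606, 1008, 1560, 2286
a: 89, 245, 575, 1181, 2189, 3749

3749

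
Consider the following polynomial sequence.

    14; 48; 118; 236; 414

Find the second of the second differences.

D1: 34, 70, 118, 178
D2: 36, 48, 60
D3: 12, 12

48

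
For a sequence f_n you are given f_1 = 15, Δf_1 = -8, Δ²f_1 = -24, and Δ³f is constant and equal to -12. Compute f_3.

-25

Build the table forward from the leading diagonal:
D3: -12  -12  -12
D2: -24  -36  -48
D1: -8  -32  -68
f: 15  7  -25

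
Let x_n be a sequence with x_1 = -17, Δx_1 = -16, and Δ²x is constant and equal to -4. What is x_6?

-137

Build the table forward from the leading diagonal:
D2: -4  -4  -4  -4  -4  -4
D1: -16  -20  -24  -28  -32  -36
x: -17  -33  -53  -77  -105  -137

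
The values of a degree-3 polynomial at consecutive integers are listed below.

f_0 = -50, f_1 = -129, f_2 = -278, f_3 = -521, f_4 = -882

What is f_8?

-3986

Δ: -79, -149, -243, -361
Δ²: -70, -94, -118
Δ³: -24, -24
Constant third difference = -24, so extend:
-118 − 24 = -142;  -361 − 142 = -503;  -882 − 503 = -1385
-142 − 24 = -166;  -503 − 166 = -669;  -1385 − 669 = -2054
-166 − 24 = -190;  -669 − 190 = -859;  -2054 − 859 = -2913
-190 − 24 = -214;  -859 − 214 = -1073;  -2913 − 1073 = -3986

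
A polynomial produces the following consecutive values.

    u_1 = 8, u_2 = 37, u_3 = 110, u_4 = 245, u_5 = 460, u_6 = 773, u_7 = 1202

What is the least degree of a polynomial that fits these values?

3

D1: 29, 73, 135, 215, 313, 429
D2: 44, 62, 80, 98, 116
D3: 18, 18, 18, 18
The third differences are constant, so the polynomial has degree 3.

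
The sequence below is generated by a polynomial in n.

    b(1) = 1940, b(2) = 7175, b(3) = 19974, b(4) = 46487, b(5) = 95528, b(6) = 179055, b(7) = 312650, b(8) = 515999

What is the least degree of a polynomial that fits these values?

First differences: 5235, 12799, 26513, 49041, 83527, 133595, 203349
Second differences: 7564, 13714, 22528, 34486, 50068, 69754
Third differences: 6150, 8814, 11958, 15582, 19686
Fourth differences: 2664, 3144, 3624, 4104
Fifth differences: 480, 480, 480
The fifth differences are constant, so the polynomial has degree 5.

5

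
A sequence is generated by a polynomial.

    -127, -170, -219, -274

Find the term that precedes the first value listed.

-43  -49  -55
-6  -6
The second differences are constant at -6.
Work back: -43 + 6 = -37;  -127 + 37 = -90

-90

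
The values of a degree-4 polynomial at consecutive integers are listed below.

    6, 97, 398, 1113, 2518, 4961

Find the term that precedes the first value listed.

-7

91, 301, 715, 1405, 2443
210, 414, 690, 1038
204, 276, 348
72, 72
The fourth differences are constant at 72.
Work back: 204 − 72 = 132;  210 − 132 = 78;  91 − 78 = 13;  6 − 13 = -7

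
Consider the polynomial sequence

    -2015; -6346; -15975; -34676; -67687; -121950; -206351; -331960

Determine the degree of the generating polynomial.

5

D1: -4331, -9629, -18701, -33011, -54263, -84401, -125609
D2: -5298, -9072, -14310, -21252, -30138, -41208
D3: -3774, -5238, -6942, -8886, -11070
D4: -1464, -1704, -1944, -2184
D5: -240, -240, -240
The fifth differences are constant, so the polynomial has degree 5.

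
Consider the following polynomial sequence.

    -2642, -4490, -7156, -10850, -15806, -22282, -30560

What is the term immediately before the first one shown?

-1426

-1848, -2666, -3694, -4956, -6476, -8278
-818, -1028, -1262, -1520, -1802
-210, -234, -258, -282
-24, -24, -24
The fourth differences are constant at -24.
Work back: -210 + 24 = -186;  -818 + 186 = -632;  -1848 + 632 = -1216;  -2642 + 1216 = -1426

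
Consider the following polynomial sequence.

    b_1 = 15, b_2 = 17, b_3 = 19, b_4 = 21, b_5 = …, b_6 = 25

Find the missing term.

23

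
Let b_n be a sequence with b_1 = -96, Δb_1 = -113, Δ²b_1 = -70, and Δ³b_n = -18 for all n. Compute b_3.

Build the table forward from the leading diagonal:
D3: -18  -18  -18
D2: -70  -88  -106
D1: -113  -183  -271
b: -96  -209  -392

-392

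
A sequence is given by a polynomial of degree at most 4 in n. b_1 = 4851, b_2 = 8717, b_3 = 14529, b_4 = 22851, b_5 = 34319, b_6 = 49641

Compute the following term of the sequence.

69597

First differences: 3866, 5812, 8322, 11468, 15322
Second differences: 1946, 2510, 3146, 3854
Third differences: 564, 636, 708
Fourth differences: 72, 72
Constant fourth difference = 72, so extend:
708 + 72 = 780;  3854 + 780 = 4634;  15322 + 4634 = 19956;  49641 + 19956 = 69597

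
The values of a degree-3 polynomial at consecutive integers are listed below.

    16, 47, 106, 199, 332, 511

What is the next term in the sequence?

742

D1: 31  59  93  133  179
D2: 28  34  40  46
D3: 6  6  6
The third differences are constant (6).
46 + 6 = 52;  179 + 52 = 231;  511 + 231 = 742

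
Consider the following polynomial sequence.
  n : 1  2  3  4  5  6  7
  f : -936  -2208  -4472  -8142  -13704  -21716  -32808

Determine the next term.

-47682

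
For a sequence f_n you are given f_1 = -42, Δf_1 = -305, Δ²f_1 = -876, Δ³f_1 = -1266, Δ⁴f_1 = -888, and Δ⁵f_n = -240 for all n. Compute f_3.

Build the table forward from the leading diagonal:
D5: -240  -240  -240
D4: -888  -1128  -1368
D3: -1266  -2154  -3282
D2: -876  -2142  -4296
D1: -305  -1181  -3323
f: -42  -347  -1528

-1528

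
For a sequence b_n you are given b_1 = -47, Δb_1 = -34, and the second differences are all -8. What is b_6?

-297

Build the table forward from the leading diagonal:
Δ²: -8  -8  -8  -8  -8  -8
Δ: -34  -42  -50  -58  -66  -74
b: -47  -81  -123  -173  -231  -297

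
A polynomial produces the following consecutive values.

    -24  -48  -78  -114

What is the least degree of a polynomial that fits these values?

2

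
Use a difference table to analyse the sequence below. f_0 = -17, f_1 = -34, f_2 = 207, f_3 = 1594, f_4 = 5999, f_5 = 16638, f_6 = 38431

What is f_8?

145839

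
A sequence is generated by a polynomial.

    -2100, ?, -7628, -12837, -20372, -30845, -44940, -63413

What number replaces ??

Using the last 6 terms:
First differences: -5209  -7535  -10473  -14095  -18473
Second differences: -2326  -2938  -3622  -4378
Third differences: -612  -684  -756
Fourth differences: -72  -72
Constant fourth difference = -72.
Extend backward: -612 + 72 = -540;  -2326 + 540 = -1786;  -5209 + 1786 = -3423;  -7628 + 3423 = -4205

-4205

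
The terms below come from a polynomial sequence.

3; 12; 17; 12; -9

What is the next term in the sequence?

First differences: 9  5  -5  -21
Second differences: -4  -10  -16
Third differences: -6  -6
Third differences constant at -6.
-16 − 6 = -22;  -21 − 22 = -43;  -9 − 43 = -52

-52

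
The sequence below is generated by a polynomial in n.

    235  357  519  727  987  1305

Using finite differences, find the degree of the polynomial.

First differences: 122, 162, 208, 260, 318
Second differences: 40, 46, 52, 58
Third differences: 6, 6, 6
The third differences are constant, so the polynomial has degree 3.

3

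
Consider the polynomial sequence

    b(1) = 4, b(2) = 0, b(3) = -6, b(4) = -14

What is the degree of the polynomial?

2

First differences: -4, -6, -8
Second differences: -2, -2
The second differences are constant, so the polynomial has degree 2.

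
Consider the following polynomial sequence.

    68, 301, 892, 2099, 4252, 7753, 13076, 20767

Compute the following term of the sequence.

31444

233, 591, 1207, 2153, 3501, 5323, 7691
358, 616, 946, 1348, 1822, 2368
258, 330, 402, 474, 546
72, 72, 72, 72
Fourth differences constant at 72.
546 + 72 = 618;  2368 + 618 = 2986;  7691 + 2986 = 10677;  20767 + 10677 = 31444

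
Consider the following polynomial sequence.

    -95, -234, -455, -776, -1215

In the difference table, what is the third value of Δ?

D1: -139, -221, -321, -439
D2: -82, -100, -118
D3: -18, -18

-321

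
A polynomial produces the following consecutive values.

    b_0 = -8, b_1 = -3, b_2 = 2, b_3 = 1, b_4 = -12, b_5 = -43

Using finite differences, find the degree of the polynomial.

D1: 5, 5, -1, -13, -31
D2: 0, -6, -12, -18
D3: -6, -6, -6
The third differences are constant, so the polynomial has degree 3.

3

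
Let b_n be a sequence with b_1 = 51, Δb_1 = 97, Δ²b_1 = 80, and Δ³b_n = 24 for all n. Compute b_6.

1576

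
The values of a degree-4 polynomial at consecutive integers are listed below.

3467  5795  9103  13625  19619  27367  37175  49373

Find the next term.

64315

D1: 2328, 3308, 4522, 5994, 7748, 9808, 12198
D2: 980, 1214, 1472, 1754, 2060, 2390
D3: 234, 258, 282, 306, 330
D4: 24, 24, 24, 24
The fourth differences are constant (24).
330 + 24 = 354;  2390 + 354 = 2744;  12198 + 2744 = 14942;  49373 + 14942 = 64315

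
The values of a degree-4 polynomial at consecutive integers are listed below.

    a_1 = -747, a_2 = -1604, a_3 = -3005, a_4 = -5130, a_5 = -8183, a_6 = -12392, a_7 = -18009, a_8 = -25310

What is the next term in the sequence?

-34595

Δ: -857  -1401  -2125  -3053  -4209  -5617  -7301
Δ²: -544  -724  -928  -1156  -1408  -1684
Δ³: -180  -204  -228  -252  -276
Δ⁴: -24  -24  -24  -24
The fourth differences are constant (-24).
-276 − 24 = -300;  -1684 − 300 = -1984;  -7301 − 1984 = -9285;  -25310 − 9285 = -34595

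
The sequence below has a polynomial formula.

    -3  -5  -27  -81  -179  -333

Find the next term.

-555

-2, -22, -54, -98, -154
-20, -32, -44, -56
-12, -12, -12
Third differences constant at -12.
-56 − 12 = -68;  -154 − 68 = -222;  -333 − 222 = -555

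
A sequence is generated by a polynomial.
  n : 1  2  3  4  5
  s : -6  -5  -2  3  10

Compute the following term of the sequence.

1  3  5  7
2  2  2
Constant second difference = 2, so extend:
7 + 2 = 9;  10 + 9 = 19

19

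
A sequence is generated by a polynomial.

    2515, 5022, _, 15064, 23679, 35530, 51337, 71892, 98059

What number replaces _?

Using the last 6 terms:
Δ: 8615  11851  15807  20555  26167
Δ²: 3236  3956  4748  5612
Δ³: 720  792  864
Δ⁴: 72  72
Constant fourth difference = 72.
Extend backward: 720 − 72 = 648;  3236 − 648 = 2588;  8615 − 2588 = 6027;  15064 − 6027 = 9037

9037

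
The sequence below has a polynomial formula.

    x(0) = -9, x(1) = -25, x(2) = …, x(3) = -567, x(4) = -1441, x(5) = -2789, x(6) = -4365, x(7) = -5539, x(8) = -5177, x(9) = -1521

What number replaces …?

Using the last 7 terms:
-874  -1348  -1576  -1174  362  3656
-474  -228  402  1536  3294
246  630  1134  1758
384  504  624
120  120
Constant fifth difference = 120.
Extend backward: 384 − 120 = 264;  246 − 264 = -18;  -474 + 18 = -456;  -874 + 456 = -418;  -567 + 418 = -149

-149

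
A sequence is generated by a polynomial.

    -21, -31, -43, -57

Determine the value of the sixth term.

D1: -10, -12, -14
D2: -2, -2
The second differences are constant (-2).
-14 − 2 = -16;  -57 − 16 = -73
-16 − 2 = -18;  -73 − 18 = -91

-91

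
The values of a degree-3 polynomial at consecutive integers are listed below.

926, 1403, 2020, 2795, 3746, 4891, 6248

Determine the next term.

First differences: 477, 617, 775, 951, 1145, 1357
Second differences: 140, 158, 176, 194, 212
Third differences: 18, 18, 18, 18
The third differences are constant (18).
212 + 18 = 230;  1357 + 230 = 1587;  6248 + 1587 = 7835

7835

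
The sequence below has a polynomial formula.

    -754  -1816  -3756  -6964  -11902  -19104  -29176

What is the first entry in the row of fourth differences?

-72

First differences: -1062, -1940, -3208, -4938, -7202, -10072
Second differences: -878, -1268, -1730, -2264, -2870
Third differences: -390, -462, -534, -606
Fourth differences: -72, -72, -72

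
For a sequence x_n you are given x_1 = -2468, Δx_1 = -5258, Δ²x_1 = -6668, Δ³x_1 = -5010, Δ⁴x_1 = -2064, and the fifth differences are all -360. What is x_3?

Build the table forward from the leading diagonal:
Δ⁵: -360, -360, -360
Δ⁴: -2064, -2424, -2784
Δ³: -5010, -7074, -9498
Δ²: -6668, -11678, -18752
Δ: -5258, -11926, -23604
x: -2468, -7726, -19652

-19652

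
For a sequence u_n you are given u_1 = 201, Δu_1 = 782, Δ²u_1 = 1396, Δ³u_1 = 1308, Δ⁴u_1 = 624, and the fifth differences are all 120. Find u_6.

Build the table forward from the leading diagonal:
Fifth differences: 120, 120, 120, 120, 120, 120
Fourth differences: 624, 744, 864, 984, 1104, 1224
Third differences: 1308, 1932, 2676, 3540, 4524, 5628
Second differences: 1396, 2704, 4636, 7312, 10852, 15376
First differences: 782, 2178, 4882, 9518, 16830, 27682
u: 201, 983, 3161, 8043, 17561, 34391

34391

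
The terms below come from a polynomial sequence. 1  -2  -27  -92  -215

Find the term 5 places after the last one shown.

-2330

-3, -25, -65, -123
-22, -40, -58
-18, -18
The third differences are constant (-18).
-58 − 18 = -76;  -123 − 76 = -199;  -215 − 199 = -414
-76 − 18 = -94;  -199 − 94 = -293;  -414 − 293 = -707
-94 − 18 = -112;  -293 − 112 = -405;  -707 − 405 = -1112
-112 − 18 = -130;  -405 − 130 = -535;  -1112 − 535 = -1647
-130 − 18 = -148;  -535 − 148 = -683;  -1647 − 683 = -2330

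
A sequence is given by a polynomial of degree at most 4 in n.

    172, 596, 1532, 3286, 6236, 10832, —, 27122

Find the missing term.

17596

Using the first 6 terms:
424  936  1754  2950  4596
512  818  1196  1646
306  378  450
72  72
Constant fourth difference = 72.
Extend forward: 450 + 72 = 522;  1646 + 522 = 2168;  4596 + 2168 = 6764;  10832 + 6764 = 17596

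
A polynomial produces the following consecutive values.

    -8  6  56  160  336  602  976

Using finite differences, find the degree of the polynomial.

3

D1: 14, 50, 104, 176, 266, 374
D2: 36, 54, 72, 90, 108
D3: 18, 18, 18, 18
The third differences are constant, so the polynomial has degree 3.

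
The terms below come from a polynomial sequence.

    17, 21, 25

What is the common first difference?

4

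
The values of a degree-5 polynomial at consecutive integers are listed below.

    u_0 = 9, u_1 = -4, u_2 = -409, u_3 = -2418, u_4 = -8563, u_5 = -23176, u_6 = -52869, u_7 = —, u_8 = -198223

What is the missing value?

Using the first 7 terms:
Δ: -13  -405  -2009  -6145  -14613  -29693
Δ²: -392  -1604  -4136  -8468  -15080
Δ³: -1212  -2532  -4332  -6612
Δ⁴: -1320  -1800  -2280
Δ⁵: -480  -480
Constant fifth difference = -480.
Extend forward: -2280 − 480 = -2760;  -6612 − 2760 = -9372;  -15080 − 9372 = -24452;  -29693 − 24452 = -54145;  -52869 − 54145 = -107014

-107014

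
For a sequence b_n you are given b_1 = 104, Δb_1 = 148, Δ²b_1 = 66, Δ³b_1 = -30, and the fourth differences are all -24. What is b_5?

948

Build the table forward from the leading diagonal:
D4: -24  -24  -24  -24  -24
D3: -30  -54  -78  -102  -126
D2: 66  36  -18  -96  -198
D1: 148  214  250  232  136
b: 104  252  466  716  948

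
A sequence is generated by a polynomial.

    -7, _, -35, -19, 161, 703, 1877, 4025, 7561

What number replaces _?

-13

Using the last 7 terms:
First differences: 16, 180, 542, 1174, 2148, 3536
Second differences: 164, 362, 632, 974, 1388
Third differences: 198, 270, 342, 414
Fourth differences: 72, 72, 72
Constant fourth difference = 72.
Extend backward: 198 − 72 = 126;  164 − 126 = 38;  16 − 38 = -22;  -35 + 22 = -13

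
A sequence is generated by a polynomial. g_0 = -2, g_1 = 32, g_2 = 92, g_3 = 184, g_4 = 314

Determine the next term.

488

D1: 34, 60, 92, 130
D2: 26, 32, 38
D3: 6, 6
The third differences are constant (6).
38 + 6 = 44;  130 + 44 = 174;  314 + 174 = 488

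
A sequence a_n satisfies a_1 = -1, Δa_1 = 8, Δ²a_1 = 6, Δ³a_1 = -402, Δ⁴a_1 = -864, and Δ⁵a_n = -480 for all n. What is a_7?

-23743

Build the table forward from the leading diagonal:
Fifth differences: -480  -480  -480  -480  -480  -480  -480
Fourth differences: -864  -1344  -1824  -2304  -2784  -3264  -3744
Third differences: -402  -1266  -2610  -4434  -6738  -9522  -12786
Second differences: 6  -396  -1662  -4272  -8706  -15444  -24966
First differences: 8  14  -382  -2044  -6316  -15022  -30466
a: -1  7  21  -361  -2405  -8721  -23743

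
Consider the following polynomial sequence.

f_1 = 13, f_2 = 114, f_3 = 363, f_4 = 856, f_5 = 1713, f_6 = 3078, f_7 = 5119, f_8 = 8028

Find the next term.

12021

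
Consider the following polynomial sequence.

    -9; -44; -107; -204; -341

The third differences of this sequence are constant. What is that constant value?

First differences: -35, -63, -97, -137
Second differences: -28, -34, -40
Third differences: -6, -6

-6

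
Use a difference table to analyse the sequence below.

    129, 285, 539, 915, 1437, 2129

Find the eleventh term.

156, 254, 376, 522, 692
98, 122, 146, 170
24, 24, 24
Third differences constant at 24.
170 + 24 = 194;  692 + 194 = 886;  2129 + 886 = 3015
194 + 24 = 218;  886 + 218 = 1104;  3015 + 1104 = 4119
218 + 24 = 242;  1104 + 242 = 1346;  4119 + 1346 = 5465
242 + 24 = 266;  1346 + 266 = 1612;  5465 + 1612 = 7077
266 + 24 = 290;  1612 + 290 = 1902;  7077 + 1902 = 8979

8979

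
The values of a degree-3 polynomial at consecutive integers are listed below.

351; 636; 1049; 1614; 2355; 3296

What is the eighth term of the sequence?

5874

First differences: 285, 413, 565, 741, 941
Second differences: 128, 152, 176, 200
Third differences: 24, 24, 24
The third differences are constant (24).
200 + 24 = 224;  941 + 224 = 1165;  3296 + 1165 = 4461
224 + 24 = 248;  1165 + 248 = 1413;  4461 + 1413 = 5874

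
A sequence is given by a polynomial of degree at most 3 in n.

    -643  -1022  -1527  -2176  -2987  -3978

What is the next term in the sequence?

D1: -379  -505  -649  -811  -991
D2: -126  -144  -162  -180
D3: -18  -18  -18
Constant third difference = -18, so extend:
-180 − 18 = -198;  -991 − 198 = -1189;  -3978 − 1189 = -5167

-5167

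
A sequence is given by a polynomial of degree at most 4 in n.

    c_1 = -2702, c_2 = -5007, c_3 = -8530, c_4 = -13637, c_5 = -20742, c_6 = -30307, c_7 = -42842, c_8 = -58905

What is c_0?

D1: -2305  -3523  -5107  -7105  -9565  -12535  -16063
D2: -1218  -1584  -1998  -2460  -2970  -3528
D3: -366  -414  -462  -510  -558
D4: -48  -48  -48  -48
The fourth differences are constant at -48.
Work back: -366 + 48 = -318;  -1218 + 318 = -900;  -2305 + 900 = -1405;  -2702 + 1405 = -1297

-1297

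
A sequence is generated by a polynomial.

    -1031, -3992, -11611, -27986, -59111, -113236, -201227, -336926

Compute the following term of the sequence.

-537511

Δ: -2961  -7619  -16375  -31125  -54125  -87991  -135699
Δ²: -4658  -8756  -14750  -23000  -33866  -47708
Δ³: -4098  -5994  -8250  -10866  -13842
Δ⁴: -1896  -2256  -2616  -2976
Δ⁵: -360  -360  -360
Fifth differences constant at -360.
-2976 − 360 = -3336;  -13842 − 3336 = -17178;  -47708 − 17178 = -64886;  -135699 − 64886 = -200585;  -336926 − 200585 = -537511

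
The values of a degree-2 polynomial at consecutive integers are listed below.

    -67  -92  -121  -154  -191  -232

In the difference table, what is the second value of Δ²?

-4

Δ: -25, -29, -33, -37, -41
Δ²: -4, -4, -4, -4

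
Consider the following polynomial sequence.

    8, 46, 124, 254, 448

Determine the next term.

Δ: 38 , 78 , 130 , 194
Δ²: 40 , 52 , 64
Δ³: 12 , 12
Constant third difference = 12, so extend:
64 + 12 = 76;  194 + 76 = 270;  448 + 270 = 718

718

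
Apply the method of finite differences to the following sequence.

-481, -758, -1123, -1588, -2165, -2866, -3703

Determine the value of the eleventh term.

Δ: -277, -365, -465, -577, -701, -837
Δ²: -88, -100, -112, -124, -136
Δ³: -12, -12, -12, -12
The third differences are constant (-12).
-136 − 12 = -148;  -837 − 148 = -985;  -3703 − 985 = -4688
-148 − 12 = -160;  -985 − 160 = -1145;  -4688 − 1145 = -5833
-160 − 12 = -172;  -1145 − 172 = -1317;  -5833 − 1317 = -7150
-172 − 12 = -184;  -1317 − 184 = -1501;  -7150 − 1501 = -8651

-8651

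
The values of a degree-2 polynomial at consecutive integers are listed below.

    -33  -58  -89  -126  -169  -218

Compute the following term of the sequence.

D1: -25, -31, -37, -43, -49
D2: -6, -6, -6, -6
The second differences are constant (-6).
-49 − 6 = -55;  -218 − 55 = -273

-273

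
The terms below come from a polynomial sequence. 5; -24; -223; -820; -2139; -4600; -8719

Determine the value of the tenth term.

First differences: -29, -199, -597, -1319, -2461, -4119
Second differences: -170, -398, -722, -1142, -1658
Third differences: -228, -324, -420, -516
Fourth differences: -96, -96, -96
Fourth differences constant at -96.
-516 − 96 = -612;  -1658 − 612 = -2270;  -4119 − 2270 = -6389;  -8719 − 6389 = -15108
-612 − 96 = -708;  -2270 − 708 = -2978;  -6389 − 2978 = -9367;  -15108 − 9367 = -24475
-708 − 96 = -804;  -2978 − 804 = -3782;  -9367 − 3782 = -13149;  -24475 − 13149 = -37624

-37624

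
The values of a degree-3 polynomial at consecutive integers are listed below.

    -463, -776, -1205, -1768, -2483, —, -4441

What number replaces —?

-3368

Using the first 5 terms:
First differences: -313, -429, -563, -715
Second differences: -116, -134, -152
Third differences: -18, -18
Constant third difference = -18.
Extend forward: -152 − 18 = -170;  -715 − 170 = -885;  -2483 − 885 = -3368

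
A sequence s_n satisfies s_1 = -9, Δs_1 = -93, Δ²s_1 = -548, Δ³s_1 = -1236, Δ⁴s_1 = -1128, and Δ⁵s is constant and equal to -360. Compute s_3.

-743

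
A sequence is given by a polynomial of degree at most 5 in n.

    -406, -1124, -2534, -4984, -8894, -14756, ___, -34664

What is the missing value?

-23134

Using the first 6 terms:
-718  -1410  -2450  -3910  -5862
-692  -1040  -1460  -1952
-348  -420  -492
-72  -72
Constant fourth difference = -72.
Extend forward: -492 − 72 = -564;  -1952 − 564 = -2516;  -5862 − 2516 = -8378;  -14756 − 8378 = -23134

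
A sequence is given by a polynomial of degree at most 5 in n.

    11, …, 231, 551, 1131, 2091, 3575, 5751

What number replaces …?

75

Using the last 6 terms:
First differences: 320  580  960  1484  2176
Second differences: 260  380  524  692
Third differences: 120  144  168
Fourth differences: 24  24
Constant fourth difference = 24.
Extend backward: 120 − 24 = 96;  260 − 96 = 164;  320 − 164 = 156;  231 − 156 = 75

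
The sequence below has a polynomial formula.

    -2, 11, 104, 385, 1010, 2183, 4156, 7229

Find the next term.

11750

First differences: 13, 93, 281, 625, 1173, 1973, 3073
Second differences: 80, 188, 344, 548, 800, 1100
Third differences: 108, 156, 204, 252, 300
Fourth differences: 48, 48, 48, 48
Constant fourth difference = 48, so extend:
300 + 48 = 348;  1100 + 348 = 1448;  3073 + 1448 = 4521;  7229 + 4521 = 11750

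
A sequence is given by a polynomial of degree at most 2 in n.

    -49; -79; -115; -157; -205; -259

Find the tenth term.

Δ: -30  -36  -42  -48  -54
Δ²: -6  -6  -6  -6
The second differences are constant (-6).
-54 − 6 = -60;  -259 − 60 = -319
-60 − 6 = -66;  -319 − 66 = -385
-66 − 6 = -72;  -385 − 72 = -457
-72 − 6 = -78;  -457 − 78 = -535

-535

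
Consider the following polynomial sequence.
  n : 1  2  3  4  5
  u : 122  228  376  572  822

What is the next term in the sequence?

1132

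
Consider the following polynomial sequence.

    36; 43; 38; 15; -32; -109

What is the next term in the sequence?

7, -5, -23, -47, -77
-12, -18, -24, -30
-6, -6, -6
The third differences are constant (-6).
-30 − 6 = -36;  -77 − 36 = -113;  -109 − 113 = -222

-222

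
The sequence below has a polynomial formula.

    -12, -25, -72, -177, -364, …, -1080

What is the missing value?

-657

Using the first 5 terms:
-13, -47, -105, -187
-34, -58, -82
-24, -24
Constant third difference = -24.
Extend forward: -82 − 24 = -106;  -187 − 106 = -293;  -364 − 293 = -657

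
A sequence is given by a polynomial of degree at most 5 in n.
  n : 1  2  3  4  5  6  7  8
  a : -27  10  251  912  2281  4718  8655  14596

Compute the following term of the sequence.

23117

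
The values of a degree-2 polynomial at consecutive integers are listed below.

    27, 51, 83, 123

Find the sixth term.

227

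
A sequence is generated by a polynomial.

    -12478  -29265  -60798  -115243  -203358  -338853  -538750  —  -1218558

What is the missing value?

-823743

Using the first 7 terms:
-16787  -31533  -54445  -88115  -135495  -199897
-14746  -22912  -33670  -47380  -64402
-8166  -10758  -13710  -17022
-2592  -2952  -3312
-360  -360
Constant fifth difference = -360.
Extend forward: -3312 − 360 = -3672;  -17022 − 3672 = -20694;  -64402 − 20694 = -85096;  -199897 − 85096 = -284993;  -538750 − 284993 = -823743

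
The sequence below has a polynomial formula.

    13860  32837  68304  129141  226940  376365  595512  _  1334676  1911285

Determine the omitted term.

906269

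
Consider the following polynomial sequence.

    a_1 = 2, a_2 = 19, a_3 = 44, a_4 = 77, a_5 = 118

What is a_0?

-7

17, 25, 33, 41
8, 8, 8
The second differences are constant at 8.
Work back: 17 − 8 = 9;  2 − 9 = -7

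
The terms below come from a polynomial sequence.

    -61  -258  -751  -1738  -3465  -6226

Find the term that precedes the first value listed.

Δ: -197  -493  -987  -1727  -2761
Δ²: -296  -494  -740  -1034
Δ³: -198  -246  -294
Δ⁴: -48  -48
The fourth differences are constant at -48.
Work back: -198 + 48 = -150;  -296 + 150 = -146;  -197 + 146 = -51;  -61 + 51 = -10

-10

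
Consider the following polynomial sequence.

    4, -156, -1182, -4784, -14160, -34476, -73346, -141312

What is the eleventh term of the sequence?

-679206

-160  -1026  -3602  -9376  -20316  -38870  -67966
-866  -2576  -5774  -10940  -18554  -29096
-1710  -3198  -5166  -7614  -10542
-1488  -1968  -2448  -2928
-480  -480  -480
The fifth differences are constant (-480).
-2928 − 480 = -3408;  -10542 − 3408 = -13950;  -29096 − 13950 = -43046;  -67966 − 43046 = -111012;  -141312 − 111012 = -252324
-3408 − 480 = -3888;  -13950 − 3888 = -17838;  -43046 − 17838 = -60884;  -111012 − 60884 = -171896;  -252324 − 171896 = -424220
-3888 − 480 = -4368;  -17838 − 4368 = -22206;  -60884 − 22206 = -83090;  -171896 − 83090 = -254986;  -424220 − 254986 = -679206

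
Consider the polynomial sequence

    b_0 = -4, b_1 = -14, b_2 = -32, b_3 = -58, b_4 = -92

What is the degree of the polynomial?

-10, -18, -26, -34
-8, -8, -8
The second differences are constant, so the polynomial has degree 2.

2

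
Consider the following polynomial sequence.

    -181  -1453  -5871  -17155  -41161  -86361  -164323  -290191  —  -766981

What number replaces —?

-483165

Using the first 8 terms:
-1272, -4418, -11284, -24006, -45200, -77962, -125868
-3146, -6866, -12722, -21194, -32762, -47906
-3720, -5856, -8472, -11568, -15144
-2136, -2616, -3096, -3576
-480, -480, -480
Constant fifth difference = -480.
Extend forward: -3576 − 480 = -4056;  -15144 − 4056 = -19200;  -47906 − 19200 = -67106;  -125868 − 67106 = -192974;  -290191 − 192974 = -483165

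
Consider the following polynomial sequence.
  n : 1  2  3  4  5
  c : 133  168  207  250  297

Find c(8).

First differences: 35  39  43  47
Second differences: 4  4  4
Constant second difference = 4, so extend:
47 + 4 = 51;  297 + 51 = 348
51 + 4 = 55;  348 + 55 = 403
55 + 4 = 59;  403 + 59 = 462

462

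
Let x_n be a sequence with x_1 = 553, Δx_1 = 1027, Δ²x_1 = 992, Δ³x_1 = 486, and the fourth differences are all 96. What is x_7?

Build the table forward from the leading diagonal:
D4: 96, 96, 96, 96, 96, 96, 96
D3: 486, 582, 678, 774, 870, 966, 1062
D2: 992, 1478, 2060, 2738, 3512, 4382, 5348
D1: 1027, 2019, 3497, 5557, 8295, 11807, 16189
x: 553, 1580, 3599, 7096, 12653, 20948, 32755

32755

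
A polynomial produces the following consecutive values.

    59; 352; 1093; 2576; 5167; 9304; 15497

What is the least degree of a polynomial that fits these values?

First differences: 293, 741, 1483, 2591, 4137, 6193
Second differences: 448, 742, 1108, 1546, 2056
Third differences: 294, 366, 438, 510
Fourth differences: 72, 72, 72
The fourth differences are constant, so the polynomial has degree 4.

4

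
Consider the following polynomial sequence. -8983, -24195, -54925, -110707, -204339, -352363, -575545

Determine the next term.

-899355

Δ: -15212 , -30730 , -55782 , -93632 , -148024 , -223182
Δ²: -15518 , -25052 , -37850 , -54392 , -75158
Δ³: -9534 , -12798 , -16542 , -20766
Δ⁴: -3264 , -3744 , -4224
Δ⁵: -480 , -480
Fifth differences constant at -480.
-4224 − 480 = -4704;  -20766 − 4704 = -25470;  -75158 − 25470 = -100628;  -223182 − 100628 = -323810;  -575545 − 323810 = -899355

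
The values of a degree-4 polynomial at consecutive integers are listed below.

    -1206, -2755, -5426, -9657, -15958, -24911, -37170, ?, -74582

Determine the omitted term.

Using the first 7 terms:
-1549, -2671, -4231, -6301, -8953, -12259
-1122, -1560, -2070, -2652, -3306
-438, -510, -582, -654
-72, -72, -72
Constant fourth difference = -72.
Extend forward: -654 − 72 = -726;  -3306 − 726 = -4032;  -12259 − 4032 = -16291;  -37170 − 16291 = -53461

-53461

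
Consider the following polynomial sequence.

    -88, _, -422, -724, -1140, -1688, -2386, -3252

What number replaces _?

-216

Using the last 6 terms:
-302, -416, -548, -698, -866
-114, -132, -150, -168
-18, -18, -18
Constant third difference = -18.
Extend backward: -114 + 18 = -96;  -302 + 96 = -206;  -422 + 206 = -216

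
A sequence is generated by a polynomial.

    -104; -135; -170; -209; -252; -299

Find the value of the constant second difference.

First differences: -31, -35, -39, -43, -47
Second differences: -4, -4, -4, -4

-4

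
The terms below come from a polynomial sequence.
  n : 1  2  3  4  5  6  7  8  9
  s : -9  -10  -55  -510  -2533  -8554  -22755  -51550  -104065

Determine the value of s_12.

D1: -1  -45  -455  -2023  -6021  -14201  -28795  -52515
D2: -44  -410  -1568  -3998  -8180  -14594  -23720
D3: -366  -1158  -2430  -4182  -6414  -9126
D4: -792  -1272  -1752  -2232  -2712
D5: -480  -480  -480  -480
Fifth differences constant at -480.
-2712 − 480 = -3192;  -9126 − 3192 = -12318;  -23720 − 12318 = -36038;  -52515 − 36038 = -88553;  -104065 − 88553 = -192618
-3192 − 480 = -3672;  -12318 − 3672 = -15990;  -36038 − 15990 = -52028;  -88553 − 52028 = -140581;  -192618 − 140581 = -333199
-3672 − 480 = -4152;  -15990 − 4152 = -20142;  -52028 − 20142 = -72170;  -140581 − 72170 = -212751;  -333199 − 212751 = -545950

-545950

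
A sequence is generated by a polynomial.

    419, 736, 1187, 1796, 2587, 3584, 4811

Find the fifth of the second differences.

D1: 317, 451, 609, 791, 997, 1227
D2: 134, 158, 182, 206, 230
D3: 24, 24, 24, 24

230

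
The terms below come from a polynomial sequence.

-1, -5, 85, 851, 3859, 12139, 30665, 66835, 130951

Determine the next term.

236699

Δ: -4  90  766  3008  8280  18526  36170  64116
Δ²: 94  676  2242  5272  10246  17644  27946
Δ³: 582  1566  3030  4974  7398  10302
Δ⁴: 984  1464  1944  2424  2904
Δ⁵: 480  480  480  480
The fifth differences are constant (480).
2904 + 480 = 3384;  10302 + 3384 = 13686;  27946 + 13686 = 41632;  64116 + 41632 = 105748;  130951 + 105748 = 236699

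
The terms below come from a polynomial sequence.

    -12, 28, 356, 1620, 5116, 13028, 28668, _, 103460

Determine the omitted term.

56716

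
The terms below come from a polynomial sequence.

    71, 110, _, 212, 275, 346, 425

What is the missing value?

Using the last 4 terms:
D1: 63, 71, 79
D2: 8, 8
Constant second difference = 8.
Extend backward: 63 − 8 = 55;  212 − 55 = 157

157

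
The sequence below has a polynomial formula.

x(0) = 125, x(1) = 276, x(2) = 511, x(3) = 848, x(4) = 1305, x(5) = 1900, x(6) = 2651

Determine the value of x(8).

4693

151 , 235 , 337 , 457 , 595 , 751
84 , 102 , 120 , 138 , 156
18 , 18 , 18 , 18
Third differences constant at 18.
156 + 18 = 174;  751 + 174 = 925;  2651 + 925 = 3576
174 + 18 = 192;  925 + 192 = 1117;  3576 + 1117 = 4693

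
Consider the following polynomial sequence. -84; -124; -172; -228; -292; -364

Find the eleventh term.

-40, -48, -56, -64, -72
-8, -8, -8, -8
Constant second difference = -8, so extend:
-72 − 8 = -80;  -364 − 80 = -444
-80 − 8 = -88;  -444 − 88 = -532
-88 − 8 = -96;  -532 − 96 = -628
-96 − 8 = -104;  -628 − 104 = -732
-104 − 8 = -112;  -732 − 112 = -844

-844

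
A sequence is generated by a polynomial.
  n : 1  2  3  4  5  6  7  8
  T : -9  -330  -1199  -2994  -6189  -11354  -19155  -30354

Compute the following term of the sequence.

-321  -869  -1795  -3195  -5165  -7801  -11199
-548  -926  -1400  -1970  -2636  -3398
-378  -474  -570  -666  -762
-96  -96  -96  -96
Constant fourth difference = -96, so extend:
-762 − 96 = -858;  -3398 − 858 = -4256;  -11199 − 4256 = -15455;  -30354 − 15455 = -45809

-45809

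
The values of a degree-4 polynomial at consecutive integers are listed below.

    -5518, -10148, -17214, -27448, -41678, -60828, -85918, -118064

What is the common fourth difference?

Δ: -4630, -7066, -10234, -14230, -19150, -25090, -32146
Δ²: -2436, -3168, -3996, -4920, -5940, -7056
Δ³: -732, -828, -924, -1020, -1116
Δ⁴: -96, -96, -96, -96

-96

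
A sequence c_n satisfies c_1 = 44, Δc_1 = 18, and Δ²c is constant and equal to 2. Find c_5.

128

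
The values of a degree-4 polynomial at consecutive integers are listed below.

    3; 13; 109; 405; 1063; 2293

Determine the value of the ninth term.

Δ: 10  96  296  658  1230
Δ²: 86  200  362  572
Δ³: 114  162  210
Δ⁴: 48  48
Fourth differences constant at 48.
210 + 48 = 258;  572 + 258 = 830;  1230 + 830 = 2060;  2293 + 2060 = 4353
258 + 48 = 306;  830 + 306 = 1136;  2060 + 1136 = 3196;  4353 + 3196 = 7549
306 + 48 = 354;  1136 + 354 = 1490;  3196 + 1490 = 4686;  7549 + 4686 = 12235

12235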